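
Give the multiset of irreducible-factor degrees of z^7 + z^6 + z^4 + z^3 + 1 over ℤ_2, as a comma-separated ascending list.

Write h(z) = z^7 + z^6 + z^4 + z^3 + 1.
Roots in ℤ_2: h(0) = 1; h(1) = 1.
Complete factorization: h(z) = (z^3 + z + 1)·(z^4 + z^3 + z^2 + z + 1).
Factor degrees with multiplicity: 3 + 4 = 7.

3, 4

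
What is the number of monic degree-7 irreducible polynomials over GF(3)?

x^(3^7) − x is the product of all monic irreducibles of degree dividing 7; Möbius inversion gives N = (1/7) Σ μ(7/d)·3^d.
Divisors of 7: 1, 7; μ(7/d) for each: -1, 1.
Σ = − 3^1 + 3^7 = 2184.
N = 2184/7 = 312.

312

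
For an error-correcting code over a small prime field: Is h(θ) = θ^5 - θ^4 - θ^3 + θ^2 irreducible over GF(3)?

No

Check for roots in GF(3): h(0) = 0 → root; h(1) = 0 → root; h(2) = 0 → root.
h(0) = 0, so (θ) divides h(θ); h is reducible.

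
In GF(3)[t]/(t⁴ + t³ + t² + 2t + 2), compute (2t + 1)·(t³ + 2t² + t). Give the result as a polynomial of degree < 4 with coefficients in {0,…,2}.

2t^2 + 2

Multiply in GF(3)[t]: (2t + 1)·(t³ + 2t² + t) = 2t⁴ + 2t³ + t² + t.
Reduce using t⁴ ≡ 2t³ + 2t² + t + 1 (mod t⁴ + t³ + t² + 2t + 2).
Reduced: 2t² + 2.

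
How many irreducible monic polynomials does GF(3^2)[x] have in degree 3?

Gauss's count: N_{9}(3) = (1/3) Σ_{d|3} μ(3/d)·9^d.
Divisors of 3: 1, 3; μ(3/d) for each: -1, 1.
Σ = − 9^1 + 9^3 = 720.
N = 720/3 = 240.

240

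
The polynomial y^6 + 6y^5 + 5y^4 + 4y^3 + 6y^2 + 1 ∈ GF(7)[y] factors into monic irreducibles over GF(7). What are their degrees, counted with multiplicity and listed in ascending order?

6

Write g(y) = y^6 + 6y^5 + 5y^4 + 4y^3 + 6y^2 + 1.
Complete factorization: g(y) = (y^6 + 6y^5 + 5y^4 + 4y^3 + 6y^2 + 1).
Factor degrees with multiplicity: 6 = 6.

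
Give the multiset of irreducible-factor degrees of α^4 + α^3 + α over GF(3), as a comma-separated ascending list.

Write f(α) = α^4 + α^3 + α.
Roots in GF(3): f(0) = 0 → root; f(1) = 0 → root; f(2) = 2.
Linear factors from roots: (α), (α - 1).
Complete factorization: f(α) = (α)·(α - 1)·(α^2 - α - 1).
Factor degrees with multiplicity: 1 + 1 + 2 = 4.

1, 1, 2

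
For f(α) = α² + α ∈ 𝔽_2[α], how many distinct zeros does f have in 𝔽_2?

Evaluate at each of the 2 elements of 𝔽_2:
f(0) = 0 → root; f(1) = 0 → root.
Roots: {0, 1}.

2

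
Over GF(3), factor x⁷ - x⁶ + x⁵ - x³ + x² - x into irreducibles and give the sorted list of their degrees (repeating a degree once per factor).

Write g(x) = x⁷ - x⁶ + x⁵ - x³ + x² - x.
Roots in GF(3): g(0) = 0 → root; g(1) = 0 → root; g(2) = 0 → root.
Linear factors from roots: (x), (x - 1), (x + 1).
Complete factorization: g(x) = (x)·(x - 1)·(x + 1)^3·(x² + 1).
Factor degrees with multiplicity: 1 + 1 + 1 + 1 + 1 + 2 = 7.

1, 1, 1, 1, 1, 2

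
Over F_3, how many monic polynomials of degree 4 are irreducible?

Gauss's count: N_{3}(4) = (1/4) Σ_{d|4} μ(4/d)·3^d.
Divisors of 4: 1, 2, 4; μ(4/d) for each: 0, -1, 1.
Σ = − 3^2 + 3^4 = 72.
N = 72/4 = 18.

18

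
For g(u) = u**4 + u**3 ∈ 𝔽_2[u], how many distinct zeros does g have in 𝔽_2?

2

Evaluate at each of the 2 elements of 𝔽_2:
g(0) = 0 → root; g(1) = 0 → root.
Roots: {0, 1}.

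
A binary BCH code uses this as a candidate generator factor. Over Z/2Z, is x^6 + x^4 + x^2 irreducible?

No

Write h(x) = x^6 + x^4 + x^2.
Check for roots in Z/2Z: h(0) = 0 → root; h(1) = 1.
h(0) = 0, so (x) divides h(x); h is reducible.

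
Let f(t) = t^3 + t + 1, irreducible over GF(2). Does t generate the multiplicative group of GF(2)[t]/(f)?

|GF(2^3)^×| = 2^3 − 1 = 7. Prime factorization: 7 = 7.
f is primitive ⇔ t has order 7 in GF(2)[t]/(f), i.e. t^(7/q) ≠ 1 for each prime q | 7.
t^(1) mod f = t.
None equal 1, so t has full order 7; f is primitive.

Yes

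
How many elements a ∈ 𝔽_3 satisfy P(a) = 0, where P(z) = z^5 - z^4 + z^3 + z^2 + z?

3

Evaluate at each of the 3 elements of 𝔽_3:
P(0) = 0 → root; P(1) = 0 → root; P(2) = 0 → root.
Roots: {0, 1, 2}.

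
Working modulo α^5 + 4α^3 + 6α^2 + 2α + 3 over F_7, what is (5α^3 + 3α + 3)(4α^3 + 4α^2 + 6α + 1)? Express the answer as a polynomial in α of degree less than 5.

4α^4 + 4α^3 + 3α^2 + 5α + 6

Multiply in F_7[α]: (5α^3 + 3α + 3)·(4α^3 + 4α^2 + 6α + 1) = 6α^6 + 6α^5 + α^3 + 2α^2 + 3.
Reduce using α^5 ≡ 3α^3 + α^2 + 5α + 4 (mod α^5 + 4α^3 + 6α^2 + 2α + 3).
Reduced: 4α^4 + 4α^3 + 3α^2 + 5α + 6.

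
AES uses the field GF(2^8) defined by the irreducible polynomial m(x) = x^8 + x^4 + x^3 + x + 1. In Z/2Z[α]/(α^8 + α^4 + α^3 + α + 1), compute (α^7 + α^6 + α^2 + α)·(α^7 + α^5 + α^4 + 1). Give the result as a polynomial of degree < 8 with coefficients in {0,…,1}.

α^6 + α^4 + α^3 + α + 1

Multiply in Z/2Z[α]: (α^7 + α^6 + α^2 + α)·(α^7 + α^5 + α^4 + 1) = α^14 + α^13 + α^12 + α^10 + α^9 + α^8 + α^6 + α^5 + α^2 + α.
Reduce using α^8 ≡ α^4 + α^3 + α + 1 (mod α^8 + α^4 + α^3 + α + 1).
Reduced: α^6 + α^4 + α^3 + α + 1.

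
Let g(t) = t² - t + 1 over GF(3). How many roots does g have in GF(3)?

Evaluate at each of the 3 elements of GF(3):
g(0) = 1; g(1) = 1; g(2) = 0 → root.
Roots: {2}.

1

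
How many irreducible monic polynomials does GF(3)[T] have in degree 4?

x^(3^4) − x is the product of all monic irreducibles of degree dividing 4; Möbius inversion gives N = (1/4) Σ μ(4/d)·3^d.
Divisors of 4: 1, 2, 4; μ(4/d) for each: 0, -1, 1.
Σ = − 3^2 + 3^4 = 72.
N = 72/4 = 18.

18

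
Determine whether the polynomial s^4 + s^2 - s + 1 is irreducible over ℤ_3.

Yes

Write f(s) = s^4 + s^2 - s + 1.
Check for roots in ℤ_3: f(0) = 1; f(1) = 2; f(2) = 1.
No roots, so no linear factors.
Monic irreducibles of degree 2 over GF(3): s^2 + 1, s^2 + s - 1, s^2 - s - 1.
None of them divide f (all give nonzero remainder).
No irreducible factor of degree ≤ 2 exists, so f is irreducible over GF(3).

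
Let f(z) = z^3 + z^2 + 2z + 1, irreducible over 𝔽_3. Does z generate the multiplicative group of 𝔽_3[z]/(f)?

|GF(3^3)^×| = 3^3 − 1 = 26. Prime factorization: 26 = 2·13.
f is primitive ⇔ z has order 26 in GF(3)[z]/(f), i.e. z^(26/q) ≠ 1 for each prime q | 26.
z^(13) mod f = 2.
z^(2) mod f = z^2.
None equal 1, so z has full order 26; f is primitive.

Yes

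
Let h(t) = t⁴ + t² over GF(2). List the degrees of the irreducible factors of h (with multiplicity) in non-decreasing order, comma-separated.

Roots in GF(2): h(0) = 0 → root; h(1) = 0 → root.
Linear factors from roots: (t), (t + 1).
Complete factorization: h(t) = (t)^2·(t + 1)^2.
Factor degrees with multiplicity: 1 + 1 + 1 + 1 = 4.

1, 1, 1, 1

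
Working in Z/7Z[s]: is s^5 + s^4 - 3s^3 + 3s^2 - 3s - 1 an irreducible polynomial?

Write P(s) = s^5 + s^4 - 3s^3 + 3s^2 - 3s - 1.
Check for roots in Z/7Z: P(0) = 6; P(1) = 5; P(2) = 1; P(3) = 1; P(4) = 3; P(5) = 4; P(6) = 1.
No roots, so no linear factors.
Degree-2 irreducible divisors: test the 21 monic irreducibles of degree 2 over GF(7).
None of them divide P (all give nonzero remainder).
No irreducible factor of degree ≤ 2 exists, so P is irreducible over GF(7).

Yes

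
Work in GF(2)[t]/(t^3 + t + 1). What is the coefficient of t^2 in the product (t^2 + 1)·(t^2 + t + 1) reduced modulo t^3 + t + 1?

Multiply in GF(2)[t]: (t^2 + 1)·(t^2 + t + 1) = t^4 + t^3 + t + 1.
Reduce using t^3 ≡ t + 1 (mod t^3 + t + 1).
Reduced: t^2 + t.

1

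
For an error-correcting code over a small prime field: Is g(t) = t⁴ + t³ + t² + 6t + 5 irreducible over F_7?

No

Check for roots in F_7: g(0) = 5; g(1) = 0 → root; g(2) = 3; g(3) = 0 → root; g(4) = 1; g(5) = 5; g(6) = 0 → root.
g(1) = 0, so (t − 1) divides g(t); g is reducible.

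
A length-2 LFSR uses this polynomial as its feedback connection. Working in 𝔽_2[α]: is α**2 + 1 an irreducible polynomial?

No

Write f(α) = α**2 + 1.
Check for roots in 𝔽_2: f(0) = 1; f(1) = 0 → root.
f(1) = 0, so (α − 1) divides f(α); f is reducible.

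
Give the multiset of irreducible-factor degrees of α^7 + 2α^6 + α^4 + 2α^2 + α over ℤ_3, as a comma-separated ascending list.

1, 1, 1, 2, 2

Write h(α) = α^7 + 2α^6 + α^4 + 2α^2 + α.
Roots in ℤ_3: h(0) = 0 → root; h(1) = 1; h(2) = 0 → root.
Linear factors from roots: (α), (α + 1).
Complete factorization: h(α) = (α)·(α + 1)^2·(α^2 + 1)^2.
Factor degrees with multiplicity: 1 + 1 + 1 + 2 + 2 = 7.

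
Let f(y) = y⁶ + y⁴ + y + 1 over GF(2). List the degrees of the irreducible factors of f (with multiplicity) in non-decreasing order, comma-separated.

Roots in GF(2): f(0) = 1; f(1) = 0 → root.
Linear factors from roots: (y + 1).
Complete factorization: f(y) = (y + 1)·(y² + y + 1)·(y³ + y + 1).
Factor degrees with multiplicity: 1 + 2 + 3 = 6.

1, 2, 3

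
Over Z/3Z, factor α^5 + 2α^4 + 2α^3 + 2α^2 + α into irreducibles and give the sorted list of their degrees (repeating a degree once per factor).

1, 1, 1, 2

Write g(α) = α^5 + 2α^4 + 2α^3 + 2α^2 + α.
Roots in Z/3Z: g(0) = 0 → root; g(1) = 2; g(2) = 0 → root.
Linear factors from roots: (α), (α + 1).
Complete factorization: g(α) = (α)·(α + 1)^2·(α^2 + 1).
Factor degrees with multiplicity: 1 + 1 + 1 + 2 = 5.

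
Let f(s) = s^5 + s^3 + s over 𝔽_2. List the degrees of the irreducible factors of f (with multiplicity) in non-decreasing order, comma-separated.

1, 2, 2

Roots in 𝔽_2: f(0) = 0 → root; f(1) = 1.
Linear factors from roots: (s).
Complete factorization: f(s) = (s)·(s^2 + s + 1)^2.
Factor degrees with multiplicity: 1 + 2 + 2 = 5.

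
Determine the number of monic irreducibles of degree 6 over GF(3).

The number of monic irreducibles of degree 6 over GF(3) is (1/6)·Σ_{d∣6} μ(6/d) 3^d.
Divisors of 6: 1, 2, 3, 6; μ(6/d) for each: 1, -1, -1, 1.
Σ = 3^1 − 3^2 − 3^3 + 3^6 = 696.
N = 696/6 = 116.

116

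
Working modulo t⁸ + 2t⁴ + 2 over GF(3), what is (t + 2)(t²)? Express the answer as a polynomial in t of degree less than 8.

t^3 + 2t^2

Multiply in GF(3)[t]: (t + 2)·(t²) = t³ + 2t².
Reduced: t³ + 2t².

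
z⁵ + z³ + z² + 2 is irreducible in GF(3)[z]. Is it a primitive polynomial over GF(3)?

No

Write f(z) = z⁵ + z³ + z² + 2.
|GF(3^5)^×| = 3^5 − 1 = 242. Prime factorization: 242 = 2·11^2.
f is primitive ⇔ z has order 242 in GF(3)[z]/(f), i.e. z^(242/q) ≠ 1 for each prime q | 242.
z^(121) mod f = 1
z^(22) mod f = z⁴ + 2z² + 2z + 2.
Since z^(121) = 1, the order of z divides 121 < 242; not primitive.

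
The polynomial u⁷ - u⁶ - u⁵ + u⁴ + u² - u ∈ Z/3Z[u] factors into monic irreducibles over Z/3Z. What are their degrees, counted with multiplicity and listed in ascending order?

1, 1, 2, 3

Write g(u) = u⁷ - u⁶ - u⁵ + u⁴ + u² - u.
Roots in Z/3Z: g(0) = 0 → root; g(1) = 0 → root; g(2) = 2.
Linear factors from roots: (u), (u - 1).
Complete factorization: g(u) = (u)·(u - 1)·(u² - u - 1)·(u³ + u² + u - 1).
Factor degrees with multiplicity: 1 + 1 + 2 + 3 = 7.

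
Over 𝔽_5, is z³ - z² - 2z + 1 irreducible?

Write h(z) = z³ - z² - 2z + 1.
Check for roots in 𝔽_5: h(0) = 1; h(1) = 4; h(2) = 1; h(3) = 3; h(4) = 1.
No roots. A degree-3 polynomial over a field with no linear factor is irreducible.

Yes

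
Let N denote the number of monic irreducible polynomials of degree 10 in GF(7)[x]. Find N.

Gauss's count: N_{7}(10) = (1/10) Σ_{d|10} μ(10/d)·7^d.
Divisors of 10: 1, 2, 5, 10; μ(10/d) for each: 1, -1, -1, 1.
Σ = 7^1 − 7^2 − 7^5 + 7^10 = 282458400.
N = 282458400/10 = 28245840.

28245840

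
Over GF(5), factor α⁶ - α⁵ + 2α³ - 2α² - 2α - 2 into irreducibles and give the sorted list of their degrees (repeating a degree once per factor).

3, 3

Write f(α) = α⁶ - α⁵ + 2α³ - 2α² - 2α - 2.
Roots in GF(5): f(0) = 3; f(1) = 1; f(2) = 4; f(3) = 4; f(4) = 3.
Complete factorization: f(α) = (α³ + α² - 2α + 1)·(α³ - 2α² - α - 2).
Factor degrees with multiplicity: 3 + 3 = 6.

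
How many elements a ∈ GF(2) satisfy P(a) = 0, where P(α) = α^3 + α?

2

Evaluate at each of the 2 elements of GF(2):
P(0) = 0 → root; P(1) = 0 → root.
Roots: {0, 1}.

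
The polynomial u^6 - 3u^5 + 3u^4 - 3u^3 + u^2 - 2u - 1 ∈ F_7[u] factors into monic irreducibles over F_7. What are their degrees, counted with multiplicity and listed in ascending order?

6

Write h(u) = u^6 - 3u^5 + 3u^4 - 3u^3 + u^2 - 2u - 1.
Complete factorization: h(u) = (u^6 - 3u^5 + 3u^4 - 3u^3 + u^2 - 2u - 1).
Factor degrees with multiplicity: 6 = 6.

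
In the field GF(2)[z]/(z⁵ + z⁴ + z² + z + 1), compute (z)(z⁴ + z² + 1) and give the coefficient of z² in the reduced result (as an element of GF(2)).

Multiply in GF(2)[z]: (z)·(z⁴ + z² + 1) = z⁵ + z³ + z.
Reduce using z⁵ ≡ z⁴ + z² + z + 1 (mod z⁵ + z⁴ + z² + z + 1).
Reduced: z⁴ + z³ + z² + 1.

1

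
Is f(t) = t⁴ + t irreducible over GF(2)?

No

Check for roots in GF(2): f(0) = 0 → root; f(1) = 0 → root.
f(0) = 0, so (t) divides f(t); f is reducible.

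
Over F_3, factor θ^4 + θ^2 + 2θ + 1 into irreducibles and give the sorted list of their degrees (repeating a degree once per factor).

Write g(θ) = θ^4 + θ^2 + 2θ + 1.
Roots in F_3: g(0) = 1; g(1) = 2; g(2) = 1.
Complete factorization: g(θ) = (θ^4 + θ^2 + 2θ + 1).
Factor degrees with multiplicity: 4 = 4.

4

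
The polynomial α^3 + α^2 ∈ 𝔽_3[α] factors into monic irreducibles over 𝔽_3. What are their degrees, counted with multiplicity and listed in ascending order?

Write g(α) = α^3 + α^2.
Roots in 𝔽_3: g(0) = 0 → root; g(1) = 2; g(2) = 0 → root.
Linear factors from roots: (α), (α + 1).
Complete factorization: g(α) = (α + 1)·(α)^2.
Factor degrees with multiplicity: 1 + 1 + 1 = 3.

1, 1, 1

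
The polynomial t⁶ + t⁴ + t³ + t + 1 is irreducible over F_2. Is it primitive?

Yes

Write f(t) = t⁶ + t⁴ + t³ + t + 1.
|GF(2^6)^×| = 2^6 − 1 = 63. Prime factorization: 63 = 3^2·7.
f is primitive ⇔ t has order 63 in GF(2)[t]/(f), i.e. t^(63/q) ≠ 1 for each prime q | 63.
t^(21) mod f = t³ + t² + t.
t^(9) mod f = t⁵ + t⁴ + t² + 1.
None equal 1, so t has full order 63; f is primitive.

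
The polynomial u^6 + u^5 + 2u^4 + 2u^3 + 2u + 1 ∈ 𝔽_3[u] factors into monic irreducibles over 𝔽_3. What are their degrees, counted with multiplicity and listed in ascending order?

Write f(u) = u^6 + u^5 + 2u^4 + 2u^3 + 2u + 1.
Roots in 𝔽_3: f(0) = 1; f(1) = 0 → root; f(2) = 2.
Linear factors from roots: (u + 2).
Complete factorization: f(u) = (u + 2)^2·(u^4 + u^2 + u + 1).
Factor degrees with multiplicity: 1 + 1 + 4 = 6.

1, 1, 4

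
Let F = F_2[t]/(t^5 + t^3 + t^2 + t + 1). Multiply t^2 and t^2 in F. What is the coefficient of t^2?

0

Multiply in F_2[t]: (t^2)·(t^2) = t^4.
Reduced: t^4.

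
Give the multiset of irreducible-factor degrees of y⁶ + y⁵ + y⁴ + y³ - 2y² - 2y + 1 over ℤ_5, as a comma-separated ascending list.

Write h(y) = y⁶ + y⁵ + y⁴ + y³ - 2y² - 2y + 1.
Roots in ℤ_5: h(0) = 1; h(1) = 1; h(2) = 4; h(3) = 2; h(4) = 1.
Complete factorization: h(y) = (y⁶ + y⁵ + y⁴ + y³ - 2y² - 2y + 1).
Factor degrees with multiplicity: 6 = 6.

6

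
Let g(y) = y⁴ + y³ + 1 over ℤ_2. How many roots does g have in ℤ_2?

0

Evaluate at each of the 2 elements of ℤ_2:
g(0) = 1; g(1) = 1.
No element is a root.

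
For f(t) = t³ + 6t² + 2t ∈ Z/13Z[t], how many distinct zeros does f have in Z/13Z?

1

Evaluate at each of the 13 elements of Z/13Z:
f(0) = 0 → root; f(1) = 9; f(2) = 10; f(3) = 9; f(4) = 12; f(5) = 12; f(6) = 2; f(7) = 1; f(8) = 2; f(9) = 11; f(10) = 8; f(11) = 12; f(12) = 3.
Roots: {0}.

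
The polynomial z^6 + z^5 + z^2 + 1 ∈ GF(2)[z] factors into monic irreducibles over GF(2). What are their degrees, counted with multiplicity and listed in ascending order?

1, 2, 3

Write h(z) = z^6 + z^5 + z^2 + 1.
Roots in GF(2): h(0) = 1; h(1) = 0 → root.
Linear factors from roots: (z + 1).
Complete factorization: h(z) = (z + 1)·(z^2 + z + 1)·(z^3 + z^2 + 1).
Factor degrees with multiplicity: 1 + 2 + 3 = 6.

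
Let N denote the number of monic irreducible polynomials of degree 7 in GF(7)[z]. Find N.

By the necklace-counting formula, N_7(7) = (1/7) Σ_{d|7} μ(7/d)·7^d.
Divisors of 7: 1, 7; μ(7/d) for each: -1, 1.
Σ = − 7^1 + 7^7 = 823536.
N = 823536/7 = 117648.

117648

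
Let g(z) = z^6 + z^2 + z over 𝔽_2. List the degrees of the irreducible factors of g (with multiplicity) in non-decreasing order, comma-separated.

1, 2, 3

Roots in 𝔽_2: g(0) = 0 → root; g(1) = 1.
Linear factors from roots: (z).
Complete factorization: g(z) = (z)·(z^2 + z + 1)·(z^3 + z^2 + 1).
Factor degrees with multiplicity: 1 + 2 + 3 = 6.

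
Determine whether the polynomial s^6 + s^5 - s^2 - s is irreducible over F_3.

No

Write h(s) = s^6 + s^5 - s^2 - s.
Check for roots in F_3: h(0) = 0 → root; h(1) = 0 → root; h(2) = 0 → root.
h(0) = 0, so (s) divides h(s); h is reducible.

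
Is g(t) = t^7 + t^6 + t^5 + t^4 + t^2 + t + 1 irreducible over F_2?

Check for roots in F_2: g(0) = 1; g(1) = 1.
No roots, so no linear factors.
Monic irreducibles of degree 2 over GF(2): t^2 + t + 1.
None of them divide g (all give nonzero remainder).
Monic irreducibles of degree 3 over GF(2): t^3 + t + 1, t^3 + t^2 + 1.
None of them divide g (all give nonzero remainder).
No irreducible factor of degree ≤ 3 exists, so g is irreducible over GF(2).

Yes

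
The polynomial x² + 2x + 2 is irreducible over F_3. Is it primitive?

Yes

Write f(x) = x² + 2x + 2.
|GF(3^2)^×| = 3^2 − 1 = 8. Prime factorization: 8 = 2^3.
f is primitive ⇔ x has order 8 in GF(3)[x]/(f), i.e. x^(8/q) ≠ 1 for each prime q | 8.
x^(4) mod f = 2.
None equal 1, so x has full order 8; f is primitive.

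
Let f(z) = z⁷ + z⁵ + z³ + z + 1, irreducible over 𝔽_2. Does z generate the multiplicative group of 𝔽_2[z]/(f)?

Yes

|GF(2^7)^×| = 2^7 − 1 = 127. Prime factorization: 127 = 127.
f is primitive ⇔ z has order 127 in GF(2)[z]/(f), i.e. z^(127/q) ≠ 1 for each prime q | 127.
z^(1) mod f = z.
None equal 1, so z has full order 127; f is primitive.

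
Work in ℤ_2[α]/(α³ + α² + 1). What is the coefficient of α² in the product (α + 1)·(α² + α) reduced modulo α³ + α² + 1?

1

Multiply in ℤ_2[α]: (α + 1)·(α² + α) = α³ + α.
Reduce using α³ ≡ α² + 1 (mod α³ + α² + 1).
Reduced: α² + α + 1.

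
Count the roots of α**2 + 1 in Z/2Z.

1

Write f(α) = α**2 + 1.
Evaluate at each of the 2 elements of Z/2Z:
f(0) = 1; f(1) = 0 → root.
Roots: {1}.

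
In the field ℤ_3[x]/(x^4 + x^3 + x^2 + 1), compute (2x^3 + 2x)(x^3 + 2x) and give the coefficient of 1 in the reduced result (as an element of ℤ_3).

Multiply in ℤ_3[x]: (2x^3 + 2x)·(x^3 + 2x) = 2x^6 + x^2.
Reduce using x^4 ≡ 2x^3 + 2x^2 + 2 (mod x^4 + x^3 + x^2 + 1).
Reduced: 2x^3 + 2x^2 + 2x.

0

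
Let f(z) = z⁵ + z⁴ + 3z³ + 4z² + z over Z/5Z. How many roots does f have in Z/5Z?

Evaluate at each of the 5 elements of Z/5Z:
f(0) = 0 → root; f(1) = 0 → root; f(2) = 0 → root; f(3) = 4; f(4) = 0 → root.
Roots: {0, 1, 2, 4}.

4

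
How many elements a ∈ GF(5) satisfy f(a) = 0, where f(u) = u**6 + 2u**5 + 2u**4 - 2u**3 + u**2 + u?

4

Evaluate at each of the 5 elements of GF(5):
f(0) = 0 → root; f(1) = 0 → root; f(2) = 0 → root; f(3) = 0 → root; f(4) = 3.
Roots: {0, 1, 2, 3}.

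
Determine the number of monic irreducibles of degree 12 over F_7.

The number of monic irreducibles of degree 12 over GF(7) is (1/12)·Σ_{d∣12} μ(12/d) 7^d.
Divisors of 12: 1, 2, 3, 4, 6, 12; μ(12/d) for each: 0, 1, 0, -1, -1, 1.
Σ = 7^2 − 7^4 − 7^6 + 7^12 = 13841167200.
N = 13841167200/12 = 1153430600.

1153430600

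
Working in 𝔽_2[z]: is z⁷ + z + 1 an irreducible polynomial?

Write m(z) = z⁷ + z + 1.
Check for roots in 𝔽_2: m(0) = 1; m(1) = 1.
No roots, so no linear factors.
Monic irreducibles of degree 2 over GF(2): z² + z + 1.
None of them divide m (all give nonzero remainder).
Monic irreducibles of degree 3 over GF(2): z³ + z + 1, z³ + z² + 1.
None of them divide m (all give nonzero remainder).
No irreducible factor of degree ≤ 3 exists, so m is irreducible over GF(2).

Yes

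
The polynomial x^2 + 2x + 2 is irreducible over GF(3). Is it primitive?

Write f(x) = x^2 + 2x + 2.
|GF(3^2)^×| = 3^2 − 1 = 8. Prime factorization: 8 = 2^3.
f is primitive ⇔ x has order 8 in GF(3)[x]/(f), i.e. x^(8/q) ≠ 1 for each prime q | 8.
x^(4) mod f = 2.
None equal 1, so x has full order 8; f is primitive.

Yes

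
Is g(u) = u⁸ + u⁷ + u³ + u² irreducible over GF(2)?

No

Check for roots in GF(2): g(0) = 0 → root; g(1) = 0 → root.
g(0) = 0, so (u) divides g(u); g is reducible.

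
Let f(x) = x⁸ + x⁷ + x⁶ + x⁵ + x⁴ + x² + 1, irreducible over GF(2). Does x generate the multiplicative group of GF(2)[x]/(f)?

Yes

|GF(2^8)^×| = 2^8 − 1 = 255. Prime factorization: 255 = 3·5·17.
f is primitive ⇔ x has order 255 in GF(2)[x]/(f), i.e. x^(255/q) ≠ 1 for each prime q | 255.
x^(85) mod f = x⁶ + x⁴ + x³ + x² + 1.
x^(51) mod f = x⁶ + x⁵ + x⁴ + x³ + x.
x^(15) mod f = x⁴ + x².
None equal 1, so x has full order 255; f is primitive.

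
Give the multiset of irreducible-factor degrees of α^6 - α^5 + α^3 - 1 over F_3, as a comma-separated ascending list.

1, 1, 4

Write h(α) = α^6 - α^5 + α^3 - 1.
Roots in F_3: h(0) = 2; h(1) = 0 → root; h(2) = 0 → root.
Linear factors from roots: (α - 1), (α + 1).
Complete factorization: h(α) = (α + 1)·(α - 1)·(α^4 - α^3 + α^2 + 1).
Factor degrees with multiplicity: 1 + 1 + 4 = 6.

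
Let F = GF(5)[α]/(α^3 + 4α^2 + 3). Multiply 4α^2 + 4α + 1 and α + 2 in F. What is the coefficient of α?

Multiply in GF(5)[α]: (4α^2 + 4α + 1)·(α + 2) = 4α^3 + 2α^2 + 4α + 2.
Reduce using α^3 ≡ α^2 + 2 (mod α^3 + 4α^2 + 3).
Reduced: α^2 + 4α.

4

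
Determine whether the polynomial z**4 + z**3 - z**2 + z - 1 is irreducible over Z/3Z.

No

Write h(z) = z**4 + z**3 - z**2 + z - 1.
Check for roots in Z/3Z: h(0) = 2; h(1) = 1; h(2) = 0 → root.
h(2) = 0, so (z − 2) divides h(z); h is reducible.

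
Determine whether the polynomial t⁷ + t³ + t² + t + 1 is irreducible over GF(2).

Write f(t) = t⁷ + t³ + t² + t + 1.
Check for roots in GF(2): f(0) = 1; f(1) = 1.
No roots, so no linear factors.
Monic irreducibles of degree 2 over GF(2): t² + t + 1.
None of them divide f (all give nonzero remainder).
Monic irreducibles of degree 3 over GF(2): t³ + t + 1, t³ + t² + 1.
None of them divide f (all give nonzero remainder).
No irreducible factor of degree ≤ 3 exists, so f is irreducible over GF(2).

Yes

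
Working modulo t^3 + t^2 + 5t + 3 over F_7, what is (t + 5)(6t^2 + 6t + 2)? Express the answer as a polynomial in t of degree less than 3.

2t^2 + 2t + 6

Multiply in F_7[t]: (t + 5)·(6t^2 + 6t + 2) = 6t^3 + t^2 + 4t + 3.
Reduce using t^3 ≡ 6t^2 + 2t + 4 (mod t^3 + t^2 + 5t + 3).
Reduced: 2t^2 + 2t + 6.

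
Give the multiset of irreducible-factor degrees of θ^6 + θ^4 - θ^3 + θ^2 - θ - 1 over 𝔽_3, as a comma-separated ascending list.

Write f(θ) = θ^6 + θ^4 - θ^3 + θ^2 - θ - 1.
Roots in 𝔽_3: f(0) = 2; f(1) = 0 → root; f(2) = 1.
Linear factors from roots: (θ - 1).
Complete factorization: f(θ) = (θ - 1)·(θ^2 - θ - 1)·(θ^3 - θ^2 - θ - 1).
Factor degrees with multiplicity: 1 + 2 + 3 = 6.

1, 2, 3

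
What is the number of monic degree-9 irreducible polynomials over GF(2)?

The number of monic irreducibles of degree 9 over GF(2) is (1/9)·Σ_{d∣9} μ(9/d) 2^d.
Divisors of 9: 1, 3, 9; μ(9/d) for each: 0, -1, 1.
Σ = − 2^3 + 2^9 = 504.
N = 504/9 = 56.

56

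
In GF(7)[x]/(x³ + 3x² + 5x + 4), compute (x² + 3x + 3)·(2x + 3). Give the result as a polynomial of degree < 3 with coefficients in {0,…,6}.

3x^2 + 5x + 1

Multiply in GF(7)[x]: (x² + 3x + 3)·(2x + 3) = 2x³ + 2x² + x + 2.
Reduce using x³ ≡ 4x² + 2x + 3 (mod x³ + 3x² + 5x + 4).
Reduced: 3x² + 5x + 1.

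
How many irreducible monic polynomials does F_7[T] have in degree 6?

Gauss's count: N_{7}(6) = (1/6) Σ_{d|6} μ(6/d)·7^d.
Divisors of 6: 1, 2, 3, 6; μ(6/d) for each: 1, -1, -1, 1.
Σ = 7^1 − 7^2 − 7^3 + 7^6 = 117264.
N = 117264/6 = 19544.

19544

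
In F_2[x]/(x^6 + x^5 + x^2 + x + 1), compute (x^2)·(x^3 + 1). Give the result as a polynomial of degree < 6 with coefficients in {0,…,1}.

Multiply in F_2[x]: (x^2)·(x^3 + 1) = x^5 + x^2.
Reduced: x^5 + x^2.

x^5 + x^2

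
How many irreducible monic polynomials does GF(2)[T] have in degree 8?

30

By the necklace-counting formula, N_2(8) = (1/8) Σ_{d|8} μ(8/d)·2^d.
Divisors of 8: 1, 2, 4, 8; μ(8/d) for each: 0, 0, -1, 1.
Σ = − 2^4 + 2^8 = 240.
N = 240/8 = 30.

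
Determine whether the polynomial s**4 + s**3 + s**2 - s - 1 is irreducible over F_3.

Yes

Write P(s) = s**4 + s**3 + s**2 - s - 1.
Check for roots in F_3: P(0) = 2; P(1) = 1; P(2) = 1.
No roots, so no linear factors.
Monic irreducibles of degree 2 over GF(3): s**2 + 1, s**2 + s - 1, s**2 - s - 1.
None of them divide P (all give nonzero remainder).
No irreducible factor of degree ≤ 2 exists, so P is irreducible over GF(3).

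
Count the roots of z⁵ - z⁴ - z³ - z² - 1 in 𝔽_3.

Write P(z) = z⁵ - z⁴ - z³ - z² - 1.
Evaluate at each of the 3 elements of 𝔽_3:
P(0) = 2; P(1) = 0 → root; P(2) = 0 → root.
Roots: {1, 2}.

2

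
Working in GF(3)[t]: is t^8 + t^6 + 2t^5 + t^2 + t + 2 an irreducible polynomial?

Yes

Write P(t) = t^8 + t^6 + 2t^5 + t^2 + t + 2.
Check for roots in GF(3): P(0) = 2; P(1) = 2; P(2) = 2.
No roots, so no linear factors.
Monic irreducibles of degree 2 over GF(3): t^2 + 1, t^2 + t + 2, t^2 + 2t + 2.
None of them divide P (all give nonzero remainder).
Degree-3 irreducible divisors: test the 8 monic irreducibles of degree 3 over GF(3).
None of them divide P (all give nonzero remainder).
Degree-4 irreducible divisors: test the 18 monic irreducibles of degree 4 over GF(3).
None of them divide P (all give nonzero remainder).
No irreducible factor of degree ≤ 4 exists, so P is irreducible over GF(3).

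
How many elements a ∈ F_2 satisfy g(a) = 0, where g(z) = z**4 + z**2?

Evaluate at each of the 2 elements of F_2:
g(0) = 0 → root; g(1) = 0 → root.
Roots: {0, 1}.

2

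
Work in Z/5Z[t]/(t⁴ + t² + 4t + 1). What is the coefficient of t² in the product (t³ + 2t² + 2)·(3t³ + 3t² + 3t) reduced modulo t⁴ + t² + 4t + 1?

1

Multiply in Z/5Z[t]: (t³ + 2t² + 2)·(3t³ + 3t² + 3t) = 3t⁶ + 4t⁵ + 4t⁴ + 2t³ + t² + t.
Reduce using t⁴ ≡ 4t² + t + 4 (mod t⁴ + t² + 4t + 1).
Reduced: t³ + t² + 3t + 4.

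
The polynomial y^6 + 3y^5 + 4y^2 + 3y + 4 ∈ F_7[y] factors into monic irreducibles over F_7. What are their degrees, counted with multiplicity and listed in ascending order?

Write f(y) = y^6 + 3y^5 + 4y^2 + 3y + 4.
Complete factorization: f(y) = (y^2 + y + 3)·(y^4 + 2y^3 + 2y^2 + 6y + 6).
Factor degrees with multiplicity: 2 + 4 = 6.

2, 4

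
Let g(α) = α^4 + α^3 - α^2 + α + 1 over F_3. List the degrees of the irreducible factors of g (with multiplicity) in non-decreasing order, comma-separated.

1, 1, 2

Roots in F_3: g(0) = 1; g(1) = 0 → root; g(2) = 2.
Linear factors from roots: (α - 1).
Complete factorization: g(α) = (α - 1)^2·(α^2 + 1).
Factor degrees with multiplicity: 1 + 1 + 2 = 4.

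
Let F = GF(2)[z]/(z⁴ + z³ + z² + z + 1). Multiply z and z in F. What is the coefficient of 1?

0

Multiply in GF(2)[z]: (z)·(z) = z².
Reduced: z².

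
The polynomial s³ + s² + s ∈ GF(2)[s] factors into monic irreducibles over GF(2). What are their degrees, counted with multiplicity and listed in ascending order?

Write h(s) = s³ + s² + s.
Roots in GF(2): h(0) = 0 → root; h(1) = 1.
Linear factors from roots: (s).
Complete factorization: h(s) = (s)·(s² + s + 1).
Factor degrees with multiplicity: 1 + 2 = 3.

1, 2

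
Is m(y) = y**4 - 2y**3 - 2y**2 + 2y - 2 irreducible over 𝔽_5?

Check for roots in 𝔽_5: m(0) = 3; m(1) = 2; m(2) = 4; m(3) = 3; m(4) = 2.
No roots, so no linear factors.
Degree-2 irreducible divisors: test the 10 monic irreducibles of degree 2 over GF(5).
None of them divide m (all give nonzero remainder).
No irreducible factor of degree ≤ 2 exists, so m is irreducible over GF(5).

Yes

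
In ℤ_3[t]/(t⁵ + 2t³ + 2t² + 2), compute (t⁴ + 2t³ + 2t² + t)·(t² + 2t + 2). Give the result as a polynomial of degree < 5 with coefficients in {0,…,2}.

2t^3 + t^2 + 1

Multiply in ℤ_3[t]: (t⁴ + 2t³ + 2t² + t)·(t² + 2t + 2) = t⁶ + t⁵ + 2t⁴ + 2t.
Reduce using t⁵ ≡ t³ + t² + 1 (mod t⁵ + 2t³ + 2t² + 2).
Reduced: 2t³ + t² + 1.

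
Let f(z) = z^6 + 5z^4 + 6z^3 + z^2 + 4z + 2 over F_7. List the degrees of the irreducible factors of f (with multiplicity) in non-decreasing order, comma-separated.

Complete factorization: f(z) = (z^6 + 5z^4 + 6z^3 + z^2 + 4z + 2).
Factor degrees with multiplicity: 6 = 6.

6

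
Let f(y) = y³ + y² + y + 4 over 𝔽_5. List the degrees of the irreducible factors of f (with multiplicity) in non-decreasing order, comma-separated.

3

Roots in 𝔽_5: f(0) = 4; f(1) = 2; f(2) = 3; f(3) = 3; f(4) = 3.
Complete factorization: f(y) = (y³ + y² + y + 4).
Factor degrees with multiplicity: 3 = 3.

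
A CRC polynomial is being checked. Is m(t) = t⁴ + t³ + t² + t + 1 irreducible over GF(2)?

Check for roots in GF(2): m(0) = 1; m(1) = 1.
No roots, so no linear factors.
Monic irreducibles of degree 2 over GF(2): t² + t + 1.
None of them divide m (all give nonzero remainder).
No irreducible factor of degree ≤ 2 exists, so m is irreducible over GF(2).

Yes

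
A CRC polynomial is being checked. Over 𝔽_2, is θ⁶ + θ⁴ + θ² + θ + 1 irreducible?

Yes

Write m(θ) = θ⁶ + θ⁴ + θ² + θ + 1.
Check for roots in 𝔽_2: m(0) = 1; m(1) = 1.
No roots, so no linear factors.
Monic irreducibles of degree 2 over GF(2): θ² + θ + 1.
None of them divide m (all give nonzero remainder).
Monic irreducibles of degree 3 over GF(2): θ³ + θ + 1, θ³ + θ² + 1.
None of them divide m (all give nonzero remainder).
No irreducible factor of degree ≤ 3 exists, so m is irreducible over GF(2).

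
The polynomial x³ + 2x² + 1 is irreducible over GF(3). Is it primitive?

Write f(x) = x³ + 2x² + 1.
|GF(3^3)^×| = 3^3 − 1 = 26. Prime factorization: 26 = 2·13.
f is primitive ⇔ x has order 26 in GF(3)[x]/(f), i.e. x^(26/q) ≠ 1 for each prime q | 26.
x^(13) mod f = 2.
x^(2) mod f = x².
None equal 1, so x has full order 26; f is primitive.

Yes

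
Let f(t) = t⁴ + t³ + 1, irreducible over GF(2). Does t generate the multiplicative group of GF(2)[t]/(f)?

|GF(2^4)^×| = 2^4 − 1 = 15. Prime factorization: 15 = 3·5.
f is primitive ⇔ t has order 15 in GF(2)[t]/(f), i.e. t^(15/q) ≠ 1 for each prime q | 15.
t^(5) mod f = t³ + t + 1.
t^(3) mod f = t³.
None equal 1, so t has full order 15; f is primitive.

Yes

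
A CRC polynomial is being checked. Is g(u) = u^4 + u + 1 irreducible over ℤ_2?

Yes

Check for roots in ℤ_2: g(0) = 1; g(1) = 1.
No roots, so no linear factors.
Monic irreducibles of degree 2 over GF(2): u^2 + u + 1.
None of them divide g (all give nonzero remainder).
No irreducible factor of degree ≤ 2 exists, so g is irreducible over GF(2).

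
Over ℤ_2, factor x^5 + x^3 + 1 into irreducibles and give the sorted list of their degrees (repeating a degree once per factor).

5

Write f(x) = x^5 + x^3 + 1.
Roots in ℤ_2: f(0) = 1; f(1) = 1.
Complete factorization: f(x) = (x^5 + x^3 + 1).
Factor degrees with multiplicity: 5 = 5.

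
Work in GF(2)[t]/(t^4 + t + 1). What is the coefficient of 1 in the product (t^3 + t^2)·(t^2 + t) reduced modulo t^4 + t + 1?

Multiply in GF(2)[t]: (t^3 + t^2)·(t^2 + t) = t^5 + t^3.
Reduce using t^4 ≡ t + 1 (mod t^4 + t + 1).
Reduced: t^3 + t^2 + t.

0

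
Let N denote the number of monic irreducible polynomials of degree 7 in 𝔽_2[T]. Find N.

18

Gauss's count: N_{2}(7) = (1/7) Σ_{d|7} μ(7/d)·2^d.
Divisors of 7: 1, 7; μ(7/d) for each: -1, 1.
Σ = − 2^1 + 2^7 = 126.
N = 126/7 = 18.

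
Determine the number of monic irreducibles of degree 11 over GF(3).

x^(3^11) − x is the product of all monic irreducibles of degree dividing 11; Möbius inversion gives N = (1/11) Σ μ(11/d)·3^d.
Divisors of 11: 1, 11; μ(11/d) for each: -1, 1.
Σ = − 3^1 + 3^11 = 177144.
N = 177144/11 = 16104.

16104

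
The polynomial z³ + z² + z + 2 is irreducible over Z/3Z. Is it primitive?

No

Write f(z) = z³ + z² + z + 2.
|GF(3^3)^×| = 3^3 − 1 = 26. Prime factorization: 26 = 2·13.
f is primitive ⇔ z has order 26 in GF(3)[z]/(f), i.e. z^(26/q) ≠ 1 for each prime q | 26.
z^(13) mod f = 1
z^(2) mod f = z².
Since z^(13) = 1, the order of z divides 13 < 26; not primitive.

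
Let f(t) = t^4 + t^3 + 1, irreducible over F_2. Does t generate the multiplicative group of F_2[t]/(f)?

Yes

|GF(2^4)^×| = 2^4 − 1 = 15. Prime factorization: 15 = 3·5.
f is primitive ⇔ t has order 15 in GF(2)[t]/(f), i.e. t^(15/q) ≠ 1 for each prime q | 15.
t^(5) mod f = t^3 + t + 1.
t^(3) mod f = t^3.
None equal 1, so t has full order 15; f is primitive.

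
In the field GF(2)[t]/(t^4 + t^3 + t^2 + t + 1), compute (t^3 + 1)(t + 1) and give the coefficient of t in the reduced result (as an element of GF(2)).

0

Multiply in GF(2)[t]: (t^3 + 1)·(t + 1) = t^4 + t^3 + t + 1.
Reduce using t^4 ≡ t^3 + t^2 + t + 1 (mod t^4 + t^3 + t^2 + t + 1).
Reduced: t^2.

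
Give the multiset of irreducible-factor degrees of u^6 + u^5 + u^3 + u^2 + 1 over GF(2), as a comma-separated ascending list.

6

Write g(u) = u^6 + u^5 + u^3 + u^2 + 1.
Roots in GF(2): g(0) = 1; g(1) = 1.
Complete factorization: g(u) = (u^6 + u^5 + u^3 + u^2 + 1).
Factor degrees with multiplicity: 6 = 6.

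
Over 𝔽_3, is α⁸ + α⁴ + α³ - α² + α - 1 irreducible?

Yes

Write f(α) = α⁸ + α⁴ + α³ - α² + α - 1.
Check for roots in 𝔽_3: f(0) = 2; f(1) = 2; f(2) = 1.
No roots, so no linear factors.
Monic irreducibles of degree 2 over GF(3): α² + 1, α² + α - 1, α² - α - 1.
None of them divide f (all give nonzero remainder).
Degree-3 irreducible divisors: test the 8 monic irreducibles of degree 3 over GF(3).
None of them divide f (all give nonzero remainder).
Degree-4 irreducible divisors: test the 18 monic irreducibles of degree 4 over GF(3).
None of them divide f (all give nonzero remainder).
No irreducible factor of degree ≤ 4 exists, so f is irreducible over GF(3).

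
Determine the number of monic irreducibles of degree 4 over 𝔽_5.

By the necklace-counting formula, N_5(4) = (1/4) Σ_{d|4} μ(4/d)·5^d.
Divisors of 4: 1, 2, 4; μ(4/d) for each: 0, -1, 1.
Σ = − 5^2 + 5^4 = 600.
N = 600/4 = 150.

150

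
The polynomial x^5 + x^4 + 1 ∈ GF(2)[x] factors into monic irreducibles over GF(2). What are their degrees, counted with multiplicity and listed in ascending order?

2, 3

Write f(x) = x^5 + x^4 + 1.
Roots in GF(2): f(0) = 1; f(1) = 1.
Complete factorization: f(x) = (x^2 + x + 1)·(x^3 + x + 1).
Factor degrees with multiplicity: 2 + 3 = 5.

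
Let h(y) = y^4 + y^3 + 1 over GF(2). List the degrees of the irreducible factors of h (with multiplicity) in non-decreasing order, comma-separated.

Roots in GF(2): h(0) = 1; h(1) = 1.
Complete factorization: h(y) = (y^4 + y^3 + 1).
Factor degrees with multiplicity: 4 = 4.

4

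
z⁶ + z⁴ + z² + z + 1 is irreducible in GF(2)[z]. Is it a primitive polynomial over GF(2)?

No

Write f(z) = z⁶ + z⁴ + z² + z + 1.
|GF(2^6)^×| = 2^6 − 1 = 63. Prime factorization: 63 = 3^2·7.
f is primitive ⇔ z has order 63 in GF(2)[z]/(f), i.e. z^(63/q) ≠ 1 for each prime q | 63.
z^(21) mod f = 1
z^(9) mod f = z⁴ + z² + z.
Since z^(21) = 1, the order of z divides 21 < 63; not primitive.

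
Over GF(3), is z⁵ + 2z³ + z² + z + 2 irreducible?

Yes

Write f(z) = z⁵ + 2z³ + z² + z + 2.
Check for roots in GF(3): f(0) = 2; f(1) = 1; f(2) = 2.
No roots, so no linear factors.
Monic irreducibles of degree 2 over GF(3): z² + 1, z² + z + 2, z² + 2z + 2.
None of them divide f (all give nonzero remainder).
No irreducible factor of degree ≤ 2 exists, so f is irreducible over GF(3).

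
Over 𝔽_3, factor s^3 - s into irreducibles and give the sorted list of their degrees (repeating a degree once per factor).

Write g(s) = s^3 - s.
Roots in 𝔽_3: g(0) = 0 → root; g(1) = 0 → root; g(2) = 0 → root.
Linear factors from roots: (s), (s - 1), (s + 1).
Complete factorization: g(s) = (s)·(s + 1)·(s - 1).
Factor degrees with multiplicity: 1 + 1 + 1 = 3.

1, 1, 1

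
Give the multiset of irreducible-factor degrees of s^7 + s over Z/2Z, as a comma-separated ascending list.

1, 1, 1, 2, 2

Write f(s) = s^7 + s.
Roots in Z/2Z: f(0) = 0 → root; f(1) = 0 → root.
Linear factors from roots: (s), (s + 1).
Complete factorization: f(s) = (s)·(s + 1)^2·(s^2 + s + 1)^2.
Factor degrees with multiplicity: 1 + 1 + 1 + 2 + 2 = 7.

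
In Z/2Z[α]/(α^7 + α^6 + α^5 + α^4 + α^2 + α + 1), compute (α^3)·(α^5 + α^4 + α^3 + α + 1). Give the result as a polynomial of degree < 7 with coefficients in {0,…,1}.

Multiply in Z/2Z[α]: (α^3)·(α^5 + α^4 + α^3 + α + 1) = α^8 + α^7 + α^6 + α^4 + α^3.
Reduce using α^7 ≡ α^6 + α^5 + α^4 + α^2 + α + 1 (mod α^7 + α^6 + α^5 + α^4 + α^2 + α + 1).
Reduced: α^5 + α^4 + α^2 + α.

α^5 + α^4 + α^2 + α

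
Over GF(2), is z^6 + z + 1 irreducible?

Yes

Write m(z) = z^6 + z + 1.
Check for roots in GF(2): m(0) = 1; m(1) = 1.
No roots, so no linear factors.
Monic irreducibles of degree 2 over GF(2): z^2 + z + 1.
None of them divide m (all give nonzero remainder).
Monic irreducibles of degree 3 over GF(2): z^3 + z + 1, z^3 + z^2 + 1.
None of them divide m (all give nonzero remainder).
No irreducible factor of degree ≤ 3 exists, so m is irreducible over GF(2).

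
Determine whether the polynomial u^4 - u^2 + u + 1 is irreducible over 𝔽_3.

Write f(u) = u^4 - u^2 + u + 1.
Check for roots in 𝔽_3: f(0) = 1; f(1) = 2; f(2) = 0 → root.
f(2) = 0, so (u − 2) divides f(u); f is reducible.

No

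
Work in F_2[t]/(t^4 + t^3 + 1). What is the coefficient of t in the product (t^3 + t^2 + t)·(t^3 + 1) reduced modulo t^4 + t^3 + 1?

1

Multiply in F_2[t]: (t^3 + t^2 + t)·(t^3 + 1) = t^6 + t^5 + t^4 + t^3 + t^2 + t.
Reduce using t^4 ≡ t^3 + 1 (mod t^4 + t^3 + 1).
Reduced: t + 1.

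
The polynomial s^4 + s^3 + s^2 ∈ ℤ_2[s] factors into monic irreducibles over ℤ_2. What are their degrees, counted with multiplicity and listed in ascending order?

Write h(s) = s^4 + s^3 + s^2.
Roots in ℤ_2: h(0) = 0 → root; h(1) = 1.
Linear factors from roots: (s).
Complete factorization: h(s) = (s)^2·(s^2 + s + 1).
Factor degrees with multiplicity: 1 + 1 + 2 = 4.

1, 1, 2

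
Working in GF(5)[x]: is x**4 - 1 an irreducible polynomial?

Write h(x) = x**4 - 1.
Check for roots in GF(5): h(0) = 4; h(1) = 0 → root; h(2) = 0 → root; h(3) = 0 → root; h(4) = 0 → root.
h(1) = 0, so (x − 1) divides h(x); h is reducible.

No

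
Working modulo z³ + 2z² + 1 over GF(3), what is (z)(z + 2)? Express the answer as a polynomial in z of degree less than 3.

z^2 + 2z

Multiply in GF(3)[z]: (z)·(z + 2) = z² + 2z.
Reduced: z² + 2z.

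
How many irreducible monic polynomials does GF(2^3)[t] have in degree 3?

By the necklace-counting formula, N_8(3) = (1/3) Σ_{d|3} μ(3/d)·8^d.
Divisors of 3: 1, 3; μ(3/d) for each: -1, 1.
Σ = − 8^1 + 8^3 = 504.
N = 504/3 = 168.

168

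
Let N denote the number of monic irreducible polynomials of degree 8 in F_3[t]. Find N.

810

By the necklace-counting formula, N_3(8) = (1/8) Σ_{d|8} μ(8/d)·3^d.
Divisors of 8: 1, 2, 4, 8; μ(8/d) for each: 0, 0, -1, 1.
Σ = − 3^4 + 3^8 = 6480.
N = 6480/8 = 810.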